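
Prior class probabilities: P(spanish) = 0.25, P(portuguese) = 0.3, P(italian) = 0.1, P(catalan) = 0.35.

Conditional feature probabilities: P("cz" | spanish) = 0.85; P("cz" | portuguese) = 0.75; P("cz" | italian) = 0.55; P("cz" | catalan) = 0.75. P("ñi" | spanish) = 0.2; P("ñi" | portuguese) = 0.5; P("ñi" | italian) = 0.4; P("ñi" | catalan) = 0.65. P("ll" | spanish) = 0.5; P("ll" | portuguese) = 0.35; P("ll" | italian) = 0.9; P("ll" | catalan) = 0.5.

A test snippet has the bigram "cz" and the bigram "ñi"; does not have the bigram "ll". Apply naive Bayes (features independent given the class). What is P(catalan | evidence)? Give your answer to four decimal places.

0.4690

spanish: 0.25 × 0.85 × 0.2 × (1−0.5) = 0.02125
portuguese: 0.3 × 0.75 × 0.5 × (1−0.35) = 0.073125
italian: 0.1 × 0.55 × 0.4 × (1−0.9) = 0.0022
catalan: 0.35 × 0.75 × 0.65 × (1−0.5) = 0.0853125
P(catalan | x) = 0.0853125 / 0.1818875 ≈ 0.4690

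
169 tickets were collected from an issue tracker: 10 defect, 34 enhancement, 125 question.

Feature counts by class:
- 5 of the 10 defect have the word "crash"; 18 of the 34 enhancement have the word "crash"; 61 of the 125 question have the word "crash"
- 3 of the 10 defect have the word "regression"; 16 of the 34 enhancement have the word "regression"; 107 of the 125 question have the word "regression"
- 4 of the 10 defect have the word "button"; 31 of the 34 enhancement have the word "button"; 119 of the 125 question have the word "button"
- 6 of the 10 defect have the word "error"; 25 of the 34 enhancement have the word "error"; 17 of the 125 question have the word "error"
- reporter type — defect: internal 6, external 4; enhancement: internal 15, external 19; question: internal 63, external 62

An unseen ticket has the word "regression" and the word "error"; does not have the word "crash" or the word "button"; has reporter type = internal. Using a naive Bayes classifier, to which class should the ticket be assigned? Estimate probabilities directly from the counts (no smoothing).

defect: (10/169) × (5/10) × (3/10) × (6/10) × (6/10) × (6/10) ≈ 0.00191716
enhancement: (34/169) × (16/34) × (16/34) × (3/34) × (25/34) × (15/34) ≈ 0.00127523
question: (125/169) × (64/125) × (107/125) × (6/125) × (17/125) × (63/125) ≈ 0.00106654
Highest score → defect.

defect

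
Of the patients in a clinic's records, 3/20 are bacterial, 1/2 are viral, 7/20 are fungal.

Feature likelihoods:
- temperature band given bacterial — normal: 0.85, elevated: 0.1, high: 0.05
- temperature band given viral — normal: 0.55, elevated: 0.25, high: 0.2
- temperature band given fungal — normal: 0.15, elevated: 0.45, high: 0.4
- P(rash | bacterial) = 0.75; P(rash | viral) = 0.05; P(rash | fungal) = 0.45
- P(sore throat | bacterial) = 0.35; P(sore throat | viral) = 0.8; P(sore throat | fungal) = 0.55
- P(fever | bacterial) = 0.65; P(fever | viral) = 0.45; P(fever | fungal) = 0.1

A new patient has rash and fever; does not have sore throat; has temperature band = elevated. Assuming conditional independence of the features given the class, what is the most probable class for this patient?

bacterial: 0.15 × 0.1 × 0.75 × (1−0.35) × 0.65 = 0.004753125
viral: 0.5 × 0.25 × 0.05 × (1−0.8) × 0.45 = 0.0005625
fungal: 0.35 × 0.45 × 0.45 × (1−0.55) × 0.1 = 0.003189375
Highest score → bacterial.

bacterial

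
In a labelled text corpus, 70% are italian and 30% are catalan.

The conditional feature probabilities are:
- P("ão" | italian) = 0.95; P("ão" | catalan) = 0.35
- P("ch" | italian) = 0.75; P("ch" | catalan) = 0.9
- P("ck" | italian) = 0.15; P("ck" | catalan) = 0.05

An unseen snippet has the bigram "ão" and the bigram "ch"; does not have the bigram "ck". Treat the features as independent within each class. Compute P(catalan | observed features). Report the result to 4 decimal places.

italian: 0.7 × 0.95 × 0.75 × (1−0.15) = 0.4239375
catalan: 0.3 × 0.35 × 0.9 × (1−0.05) = 0.089775
P(catalan | x) = 0.089775 / 0.5137125 ≈ 0.1748

0.1748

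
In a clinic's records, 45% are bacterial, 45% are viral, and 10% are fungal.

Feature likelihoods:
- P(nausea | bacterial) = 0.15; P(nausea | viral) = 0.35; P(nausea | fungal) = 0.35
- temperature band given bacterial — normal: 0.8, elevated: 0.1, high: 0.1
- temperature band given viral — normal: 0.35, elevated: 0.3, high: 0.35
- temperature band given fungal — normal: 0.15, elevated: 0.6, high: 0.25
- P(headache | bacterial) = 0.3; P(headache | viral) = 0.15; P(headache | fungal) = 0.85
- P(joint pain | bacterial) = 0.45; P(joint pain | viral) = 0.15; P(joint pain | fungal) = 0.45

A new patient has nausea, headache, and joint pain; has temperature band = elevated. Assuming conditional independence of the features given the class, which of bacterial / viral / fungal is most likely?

bacterial: 0.45 × 0.15 × 0.1 × 0.3 × 0.45 = 0.00091125
viral: 0.45 × 0.35 × 0.3 × 0.15 × 0.15 = 0.001063125
fungal: 0.1 × 0.35 × 0.6 × 0.85 × 0.45 = 0.0080325
Highest score → fungal.

fungal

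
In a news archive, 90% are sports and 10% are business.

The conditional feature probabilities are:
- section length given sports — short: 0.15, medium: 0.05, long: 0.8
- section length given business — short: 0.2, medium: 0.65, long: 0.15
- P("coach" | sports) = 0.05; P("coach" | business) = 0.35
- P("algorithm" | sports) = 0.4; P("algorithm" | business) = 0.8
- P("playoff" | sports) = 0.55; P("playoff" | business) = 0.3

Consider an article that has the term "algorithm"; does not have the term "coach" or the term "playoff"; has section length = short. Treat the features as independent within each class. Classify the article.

sports

sports: 0.9 × 0.15 × (1−0.05) × 0.4 × (1−0.55) = 0.023085
business: 0.1 × 0.2 × (1−0.35) × 0.8 × (1−0.3) = 0.00728
Highest score → sports.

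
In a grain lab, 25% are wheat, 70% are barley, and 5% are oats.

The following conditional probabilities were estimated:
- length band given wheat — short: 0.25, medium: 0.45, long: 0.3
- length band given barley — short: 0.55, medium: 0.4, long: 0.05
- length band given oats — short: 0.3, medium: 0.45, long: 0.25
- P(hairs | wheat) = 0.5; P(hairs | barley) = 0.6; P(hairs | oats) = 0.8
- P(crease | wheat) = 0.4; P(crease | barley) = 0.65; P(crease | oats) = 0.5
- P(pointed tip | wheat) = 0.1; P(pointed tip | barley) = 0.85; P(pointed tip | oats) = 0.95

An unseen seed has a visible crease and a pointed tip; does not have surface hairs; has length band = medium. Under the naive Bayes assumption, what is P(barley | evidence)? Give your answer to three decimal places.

0.934

wheat: 0.25 × 0.45 × (1−0.5) × 0.4 × 0.1 = 0.00225
barley: 0.7 × 0.4 × (1−0.6) × 0.65 × 0.85 = 0.06188
oats: 0.05 × 0.45 × (1−0.8) × 0.5 × 0.95 = 0.0021375
P(barley | x) = 0.06188 / 0.0662675 ≈ 0.934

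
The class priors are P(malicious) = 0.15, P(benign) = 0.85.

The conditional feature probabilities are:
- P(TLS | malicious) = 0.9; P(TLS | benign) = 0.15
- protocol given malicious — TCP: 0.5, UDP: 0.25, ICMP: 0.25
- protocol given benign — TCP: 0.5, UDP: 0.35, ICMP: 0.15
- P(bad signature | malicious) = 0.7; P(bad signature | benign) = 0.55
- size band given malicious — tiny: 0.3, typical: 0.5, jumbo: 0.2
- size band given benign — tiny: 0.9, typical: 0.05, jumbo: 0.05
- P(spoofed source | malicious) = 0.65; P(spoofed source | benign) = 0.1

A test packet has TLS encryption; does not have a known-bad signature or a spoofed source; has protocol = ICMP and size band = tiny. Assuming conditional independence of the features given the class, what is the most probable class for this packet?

benign

malicious: 0.15 × 0.9 × 0.25 × (1−0.7) × 0.3 × (1−0.65) = 0.001063125
benign: 0.85 × 0.15 × 0.15 × (1−0.55) × 0.9 × (1−0.1) = 0.0069710625
Highest score → benign.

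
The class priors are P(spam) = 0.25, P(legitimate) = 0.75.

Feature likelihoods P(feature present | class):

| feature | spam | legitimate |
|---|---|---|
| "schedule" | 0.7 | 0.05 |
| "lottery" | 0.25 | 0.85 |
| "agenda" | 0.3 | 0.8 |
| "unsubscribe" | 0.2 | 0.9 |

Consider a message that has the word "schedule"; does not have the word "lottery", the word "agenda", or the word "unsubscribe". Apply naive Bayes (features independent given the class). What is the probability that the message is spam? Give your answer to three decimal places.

spam: 0.25 × 0.7 × (1−0.25) × (1−0.3) × (1−0.2) = 0.0735
legitimate: 0.75 × 0.05 × (1−0.85) × (1−0.8) × (1−0.9) = 0.0001125
P(spam | x) = 0.0735 / 0.0736125 ≈ 0.998

0.998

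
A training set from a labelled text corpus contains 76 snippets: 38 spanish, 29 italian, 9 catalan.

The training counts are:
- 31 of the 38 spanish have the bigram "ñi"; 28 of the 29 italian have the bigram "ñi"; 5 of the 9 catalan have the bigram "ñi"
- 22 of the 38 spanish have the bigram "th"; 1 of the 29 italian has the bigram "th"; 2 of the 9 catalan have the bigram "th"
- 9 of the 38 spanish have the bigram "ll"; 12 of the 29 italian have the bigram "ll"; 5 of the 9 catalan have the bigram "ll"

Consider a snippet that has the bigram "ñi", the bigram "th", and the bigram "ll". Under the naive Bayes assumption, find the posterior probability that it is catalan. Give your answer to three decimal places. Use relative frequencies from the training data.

0.117

spanish: (38/76) × (31/38) × (22/38) × (9/38) ≈ 0.0559302
italian: (29/76) × (28/29) × (1/29) × (12/29) ≈ 0.0052569
catalan: (9/76) × (5/9) × (2/9) × (5/9) ≈ 0.00812216
P(catalan | x) = 0.00812216 / 0.06930926 ≈ 0.117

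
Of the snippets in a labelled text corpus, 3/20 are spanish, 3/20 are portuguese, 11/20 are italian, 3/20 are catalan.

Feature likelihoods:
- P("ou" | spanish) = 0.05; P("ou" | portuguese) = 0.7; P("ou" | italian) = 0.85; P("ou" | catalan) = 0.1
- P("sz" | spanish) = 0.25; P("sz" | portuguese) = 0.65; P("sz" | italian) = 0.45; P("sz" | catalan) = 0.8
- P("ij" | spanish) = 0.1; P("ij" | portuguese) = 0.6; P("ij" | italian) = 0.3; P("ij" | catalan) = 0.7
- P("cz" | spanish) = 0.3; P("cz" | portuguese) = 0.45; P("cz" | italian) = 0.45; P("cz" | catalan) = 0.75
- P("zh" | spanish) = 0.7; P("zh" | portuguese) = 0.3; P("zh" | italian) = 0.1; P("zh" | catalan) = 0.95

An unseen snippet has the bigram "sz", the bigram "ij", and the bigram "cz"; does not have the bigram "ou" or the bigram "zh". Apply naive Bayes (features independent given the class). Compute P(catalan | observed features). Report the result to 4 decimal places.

0.2149

spanish: 0.15 × (1−0.05) × 0.25 × 0.1 × 0.3 × (1−0.7) = 0.000320625
portuguese: 0.15 × (1−0.7) × 0.65 × 0.6 × 0.45 × (1−0.3) = 0.00552825
italian: 0.55 × (1−0.85) × 0.45 × 0.3 × 0.45 × (1−0.1) = 0.0045106875
catalan: 0.15 × (1−0.1) × 0.8 × 0.7 × 0.75 × (1−0.95) = 0.002835
P(catalan | x) = 0.002835 / 0.0131945625 ≈ 0.2149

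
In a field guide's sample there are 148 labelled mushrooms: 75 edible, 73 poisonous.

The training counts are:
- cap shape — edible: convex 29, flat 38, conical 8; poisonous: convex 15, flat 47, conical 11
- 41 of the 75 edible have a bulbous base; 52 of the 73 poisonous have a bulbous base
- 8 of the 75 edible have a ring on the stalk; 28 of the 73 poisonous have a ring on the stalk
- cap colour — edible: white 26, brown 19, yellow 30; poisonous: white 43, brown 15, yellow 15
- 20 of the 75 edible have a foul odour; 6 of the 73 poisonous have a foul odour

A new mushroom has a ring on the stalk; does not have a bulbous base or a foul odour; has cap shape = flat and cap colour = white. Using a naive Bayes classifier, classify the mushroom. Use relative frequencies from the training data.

poisonous

edible: (75/148) × (38/75) × (34/75) × (8/75) × (26/75) × (55/75) ≈ 0.00315633
poisonous: (73/148) × (47/73) × (21/73) × (28/73) × (43/73) × (67/73) ≈ 0.0189437
Highest score → poisonous.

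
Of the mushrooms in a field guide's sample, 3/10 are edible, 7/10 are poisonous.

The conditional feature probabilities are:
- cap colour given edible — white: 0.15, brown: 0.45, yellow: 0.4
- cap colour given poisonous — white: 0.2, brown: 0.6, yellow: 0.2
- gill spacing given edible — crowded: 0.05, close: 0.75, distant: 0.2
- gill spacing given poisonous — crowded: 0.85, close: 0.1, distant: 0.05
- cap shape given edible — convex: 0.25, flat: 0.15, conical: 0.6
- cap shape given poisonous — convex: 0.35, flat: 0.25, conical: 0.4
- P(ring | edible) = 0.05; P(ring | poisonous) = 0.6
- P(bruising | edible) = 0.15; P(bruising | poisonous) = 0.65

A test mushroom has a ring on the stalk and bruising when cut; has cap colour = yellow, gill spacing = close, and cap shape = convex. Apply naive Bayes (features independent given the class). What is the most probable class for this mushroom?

edible: 0.3 × 0.4 × 0.75 × 0.25 × 0.05 × 0.15 = 0.00016875
poisonous: 0.7 × 0.2 × 0.1 × 0.35 × 0.6 × 0.65 = 0.001911
Highest score → poisonous.

poisonous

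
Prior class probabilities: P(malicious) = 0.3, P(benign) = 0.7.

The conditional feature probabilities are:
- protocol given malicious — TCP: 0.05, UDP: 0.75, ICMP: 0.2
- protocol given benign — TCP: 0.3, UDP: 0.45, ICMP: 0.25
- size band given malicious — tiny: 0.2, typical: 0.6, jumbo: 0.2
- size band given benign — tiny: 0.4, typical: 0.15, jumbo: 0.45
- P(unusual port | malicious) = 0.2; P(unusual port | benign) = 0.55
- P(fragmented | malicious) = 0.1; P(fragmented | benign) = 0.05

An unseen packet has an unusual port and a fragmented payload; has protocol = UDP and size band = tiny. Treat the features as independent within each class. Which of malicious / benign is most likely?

benign

malicious: 0.3 × 0.75 × 0.2 × 0.2 × 0.1 = 0.0009
benign: 0.7 × 0.45 × 0.4 × 0.55 × 0.05 = 0.003465
Highest score → benign.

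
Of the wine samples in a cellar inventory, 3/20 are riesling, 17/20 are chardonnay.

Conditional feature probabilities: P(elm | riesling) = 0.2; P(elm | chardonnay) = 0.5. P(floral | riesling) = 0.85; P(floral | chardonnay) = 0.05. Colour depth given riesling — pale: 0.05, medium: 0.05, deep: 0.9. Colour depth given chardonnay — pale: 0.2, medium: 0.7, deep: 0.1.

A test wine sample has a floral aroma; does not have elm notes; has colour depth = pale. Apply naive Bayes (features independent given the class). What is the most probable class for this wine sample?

riesling

riesling: 0.15 × (1−0.2) × 0.85 × 0.05 = 0.0051
chardonnay: 0.85 × (1−0.5) × 0.05 × 0.2 = 0.00425
Highest score → riesling.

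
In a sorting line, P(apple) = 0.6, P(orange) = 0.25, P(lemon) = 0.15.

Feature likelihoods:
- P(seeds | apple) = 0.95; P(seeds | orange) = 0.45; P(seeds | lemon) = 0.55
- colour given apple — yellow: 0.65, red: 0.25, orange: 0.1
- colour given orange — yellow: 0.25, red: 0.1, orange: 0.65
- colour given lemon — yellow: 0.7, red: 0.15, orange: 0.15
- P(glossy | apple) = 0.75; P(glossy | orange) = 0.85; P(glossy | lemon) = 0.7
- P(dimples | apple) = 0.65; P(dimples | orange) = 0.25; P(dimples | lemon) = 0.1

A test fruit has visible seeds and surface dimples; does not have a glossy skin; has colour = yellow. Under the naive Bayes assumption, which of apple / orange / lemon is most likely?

apple

apple: 0.6 × 0.95 × 0.65 × (1−0.75) × 0.65 = 0.06020625
orange: 0.25 × 0.45 × 0.25 × (1−0.85) × 0.25 = 0.0010546875
lemon: 0.15 × 0.55 × 0.7 × (1−0.7) × 0.1 = 0.0017325
Highest score → apple.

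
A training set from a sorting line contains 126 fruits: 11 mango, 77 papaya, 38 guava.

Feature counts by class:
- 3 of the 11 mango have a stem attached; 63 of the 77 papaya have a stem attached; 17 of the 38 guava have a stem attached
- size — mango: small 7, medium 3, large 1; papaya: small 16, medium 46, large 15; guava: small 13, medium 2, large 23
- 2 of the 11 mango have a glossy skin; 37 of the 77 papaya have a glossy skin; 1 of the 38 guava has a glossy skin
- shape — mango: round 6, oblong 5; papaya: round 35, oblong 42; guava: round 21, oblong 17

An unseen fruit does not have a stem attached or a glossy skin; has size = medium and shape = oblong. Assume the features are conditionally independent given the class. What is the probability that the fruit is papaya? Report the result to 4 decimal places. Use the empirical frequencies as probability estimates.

0.6470

mango: (11/126) × (8/11) × (3/11) × (9/11) × (5/11) ≈ 0.00643984
papaya: (77/126) × (14/77) × (46/77) × (40/77) × (42/77) ≈ 0.0188084
guava: (38/126) × (21/38) × (2/38) × (37/38) × (17/38) ≈ 0.00382101
P(papaya | x) = 0.0188084 / 0.02906925 ≈ 0.6470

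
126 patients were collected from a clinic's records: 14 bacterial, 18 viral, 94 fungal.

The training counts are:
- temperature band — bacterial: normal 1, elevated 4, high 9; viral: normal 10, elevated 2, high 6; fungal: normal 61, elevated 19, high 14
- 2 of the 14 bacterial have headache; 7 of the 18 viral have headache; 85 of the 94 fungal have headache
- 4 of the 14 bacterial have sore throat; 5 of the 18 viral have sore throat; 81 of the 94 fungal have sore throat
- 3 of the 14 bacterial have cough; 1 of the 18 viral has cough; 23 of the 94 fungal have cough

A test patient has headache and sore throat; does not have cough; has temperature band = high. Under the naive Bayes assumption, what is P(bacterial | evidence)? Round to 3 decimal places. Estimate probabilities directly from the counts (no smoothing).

0.032

bacterial: (14/126) × (9/14) × (2/14) × (4/14) × (11/14) ≈ 0.00229071
viral: (18/126) × (6/18) × (7/18) × (5/18) × (17/18) ≈ 0.00485825
fungal: (94/126) × (14/94) × (85/94) × (81/94) × (71/94) ≈ 0.0653937
P(bacterial | x) = 0.00229071 / 0.07254266 ≈ 0.032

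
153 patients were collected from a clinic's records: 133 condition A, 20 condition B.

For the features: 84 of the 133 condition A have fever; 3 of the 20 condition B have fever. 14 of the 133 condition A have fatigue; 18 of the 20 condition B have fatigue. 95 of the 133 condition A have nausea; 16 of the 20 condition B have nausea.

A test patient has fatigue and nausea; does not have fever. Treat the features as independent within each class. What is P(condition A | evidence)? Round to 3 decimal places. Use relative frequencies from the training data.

condition A: (133/153) × (49/133) × (14/133) × (95/133) ≈ 0.0240798
condition B: (20/153) × (17/20) × (18/20) × (16/20) = 0.08
P(condition A | x) = 0.0240798 / 0.1040798 ≈ 0.231

0.231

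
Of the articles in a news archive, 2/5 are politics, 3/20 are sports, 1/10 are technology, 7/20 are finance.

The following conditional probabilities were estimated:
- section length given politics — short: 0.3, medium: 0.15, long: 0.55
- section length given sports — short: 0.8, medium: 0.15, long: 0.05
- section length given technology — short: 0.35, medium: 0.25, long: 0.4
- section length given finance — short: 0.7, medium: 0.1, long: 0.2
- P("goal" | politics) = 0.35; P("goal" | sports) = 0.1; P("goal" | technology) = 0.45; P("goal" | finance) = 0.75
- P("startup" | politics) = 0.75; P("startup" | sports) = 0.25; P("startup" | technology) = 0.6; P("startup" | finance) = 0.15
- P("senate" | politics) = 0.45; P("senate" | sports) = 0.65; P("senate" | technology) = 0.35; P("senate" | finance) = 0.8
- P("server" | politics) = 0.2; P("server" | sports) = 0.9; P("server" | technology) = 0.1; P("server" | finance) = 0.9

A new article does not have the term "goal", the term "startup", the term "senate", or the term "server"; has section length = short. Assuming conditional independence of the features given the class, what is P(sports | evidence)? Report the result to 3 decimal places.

politics: 0.4 × 0.3 × (1−0.35) × (1−0.75) × (1−0.45) × (1−0.2) = 0.00858
sports: 0.15 × 0.8 × (1−0.1) × (1−0.25) × (1−0.65) × (1−0.9) = 0.002835
technology: 0.1 × 0.35 × (1−0.45) × (1−0.6) × (1−0.35) × (1−0.1) = 0.0045045
finance: 0.35 × 0.7 × (1−0.75) × (1−0.15) × (1−0.8) × (1−0.9) = 0.00104125
P(sports | x) = 0.002835 / 0.01696075 ≈ 0.167

0.167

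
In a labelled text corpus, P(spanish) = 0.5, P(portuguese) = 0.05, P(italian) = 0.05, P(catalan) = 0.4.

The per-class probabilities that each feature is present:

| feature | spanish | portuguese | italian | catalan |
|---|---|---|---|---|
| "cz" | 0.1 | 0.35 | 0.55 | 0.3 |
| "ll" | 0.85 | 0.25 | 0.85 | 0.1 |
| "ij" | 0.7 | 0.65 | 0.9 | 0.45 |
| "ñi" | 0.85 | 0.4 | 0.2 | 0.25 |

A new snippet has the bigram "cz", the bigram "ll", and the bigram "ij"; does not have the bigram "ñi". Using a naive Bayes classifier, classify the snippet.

italian

spanish: 0.5 × 0.1 × 0.85 × 0.7 × (1−0.85) = 0.0044625
portuguese: 0.05 × 0.35 × 0.25 × 0.65 × (1−0.4) = 0.00170625
italian: 0.05 × 0.55 × 0.85 × 0.9 × (1−0.2) = 0.01683
catalan: 0.4 × 0.3 × 0.1 × 0.45 × (1−0.25) = 0.00405
Highest score → italian.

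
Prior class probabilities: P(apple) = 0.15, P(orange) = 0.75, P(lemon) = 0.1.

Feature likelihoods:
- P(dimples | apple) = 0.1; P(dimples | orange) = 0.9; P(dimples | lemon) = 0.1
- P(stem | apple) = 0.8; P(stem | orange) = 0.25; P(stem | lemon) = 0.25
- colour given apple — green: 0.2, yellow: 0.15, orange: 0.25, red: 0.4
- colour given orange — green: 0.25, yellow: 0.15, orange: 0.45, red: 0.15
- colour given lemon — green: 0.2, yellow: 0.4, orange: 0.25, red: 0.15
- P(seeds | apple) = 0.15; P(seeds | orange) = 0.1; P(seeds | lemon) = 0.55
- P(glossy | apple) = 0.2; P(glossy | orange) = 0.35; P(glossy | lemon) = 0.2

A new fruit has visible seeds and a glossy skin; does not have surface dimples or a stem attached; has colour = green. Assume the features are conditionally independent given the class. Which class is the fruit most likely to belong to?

apple: 0.15 × (1−0.1) × (1−0.8) × 0.2 × 0.15 × 0.2 = 0.000162
orange: 0.75 × (1−0.9) × (1−0.25) × 0.25 × 0.1 × 0.35 = 0.0004921875
lemon: 0.1 × (1−0.1) × (1−0.25) × 0.2 × 0.55 × 0.2 = 0.001485
Highest score → lemon.

lemon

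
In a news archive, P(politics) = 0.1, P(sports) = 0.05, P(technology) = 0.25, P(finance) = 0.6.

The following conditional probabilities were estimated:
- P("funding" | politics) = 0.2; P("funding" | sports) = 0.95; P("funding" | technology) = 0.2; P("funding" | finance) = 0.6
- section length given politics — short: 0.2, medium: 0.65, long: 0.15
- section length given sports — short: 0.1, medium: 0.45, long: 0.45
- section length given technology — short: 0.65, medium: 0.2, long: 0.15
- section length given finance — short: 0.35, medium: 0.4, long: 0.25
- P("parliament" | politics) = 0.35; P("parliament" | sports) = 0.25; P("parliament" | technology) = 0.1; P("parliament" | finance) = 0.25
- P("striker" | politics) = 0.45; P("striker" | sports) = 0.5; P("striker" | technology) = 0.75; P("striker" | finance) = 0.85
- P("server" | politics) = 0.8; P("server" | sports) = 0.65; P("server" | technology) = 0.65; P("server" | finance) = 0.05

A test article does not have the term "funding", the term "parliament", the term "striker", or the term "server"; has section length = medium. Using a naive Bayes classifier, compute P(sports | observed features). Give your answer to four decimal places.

politics: 0.1 × (1−0.2) × 0.65 × (1−0.35) × (1−0.45) × (1−0.8) = 0.003718
sports: 0.05 × (1−0.95) × 0.45 × (1−0.25) × (1−0.5) × (1−0.65) = 0.00014765625
technology: 0.25 × (1−0.2) × 0.2 × (1−0.1) × (1−0.75) × (1−0.65) = 0.00315
finance: 0.6 × (1−0.6) × 0.4 × (1−0.25) × (1−0.85) × (1−0.05) = 0.01026
P(sports | x) = 0.00014765625 / 0.01727565625 ≈ 0.0085

0.0085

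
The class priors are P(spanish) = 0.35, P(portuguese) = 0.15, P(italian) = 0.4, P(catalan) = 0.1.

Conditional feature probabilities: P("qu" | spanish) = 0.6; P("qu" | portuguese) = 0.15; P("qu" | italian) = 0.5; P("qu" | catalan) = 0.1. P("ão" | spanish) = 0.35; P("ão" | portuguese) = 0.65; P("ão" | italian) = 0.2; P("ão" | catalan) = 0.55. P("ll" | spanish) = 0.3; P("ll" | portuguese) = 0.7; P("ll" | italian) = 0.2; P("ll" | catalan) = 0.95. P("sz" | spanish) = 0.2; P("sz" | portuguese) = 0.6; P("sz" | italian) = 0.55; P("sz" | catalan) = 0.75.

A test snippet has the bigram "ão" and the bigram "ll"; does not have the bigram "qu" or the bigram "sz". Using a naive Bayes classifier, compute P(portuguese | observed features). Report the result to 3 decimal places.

spanish: 0.35 × (1−0.6) × 0.35 × 0.3 × (1−0.2) = 0.01176
portuguese: 0.15 × (1−0.15) × 0.65 × 0.7 × (1−0.6) = 0.023205
italian: 0.4 × (1−0.5) × 0.2 × 0.2 × (1−0.55) = 0.0036
catalan: 0.1 × (1−0.1) × 0.55 × 0.95 × (1−0.75) = 0.01175625
P(portuguese | x) = 0.023205 / 0.05032125 ≈ 0.461

0.461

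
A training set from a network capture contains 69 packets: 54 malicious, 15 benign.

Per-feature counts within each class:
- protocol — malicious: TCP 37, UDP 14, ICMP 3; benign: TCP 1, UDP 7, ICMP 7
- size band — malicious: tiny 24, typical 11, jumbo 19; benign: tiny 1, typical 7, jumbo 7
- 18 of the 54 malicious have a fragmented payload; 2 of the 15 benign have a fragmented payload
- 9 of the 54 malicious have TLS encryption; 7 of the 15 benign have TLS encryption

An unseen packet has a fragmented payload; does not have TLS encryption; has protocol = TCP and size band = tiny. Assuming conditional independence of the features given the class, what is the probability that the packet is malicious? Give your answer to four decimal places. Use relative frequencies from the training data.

malicious: (54/69) × (37/54) × (24/54) × (18/54) × (45/54) ≈ 0.0662015
benign: (15/69) × (1/15) × (1/15) × (2/15) × (8/15) ≈ 0.0000687064
P(malicious | x) = 0.0662015 / 0.0662702064 ≈ 0.9990

0.9990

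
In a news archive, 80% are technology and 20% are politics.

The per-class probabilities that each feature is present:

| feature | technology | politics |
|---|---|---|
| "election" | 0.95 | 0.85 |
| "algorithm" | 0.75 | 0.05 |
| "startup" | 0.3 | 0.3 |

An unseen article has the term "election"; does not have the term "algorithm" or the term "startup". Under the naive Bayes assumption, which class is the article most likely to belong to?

technology: 0.8 × 0.95 × (1−0.75) × (1−0.3) = 0.133
politics: 0.2 × 0.85 × (1−0.05) × (1−0.3) = 0.11305
Highest score → technology.

technology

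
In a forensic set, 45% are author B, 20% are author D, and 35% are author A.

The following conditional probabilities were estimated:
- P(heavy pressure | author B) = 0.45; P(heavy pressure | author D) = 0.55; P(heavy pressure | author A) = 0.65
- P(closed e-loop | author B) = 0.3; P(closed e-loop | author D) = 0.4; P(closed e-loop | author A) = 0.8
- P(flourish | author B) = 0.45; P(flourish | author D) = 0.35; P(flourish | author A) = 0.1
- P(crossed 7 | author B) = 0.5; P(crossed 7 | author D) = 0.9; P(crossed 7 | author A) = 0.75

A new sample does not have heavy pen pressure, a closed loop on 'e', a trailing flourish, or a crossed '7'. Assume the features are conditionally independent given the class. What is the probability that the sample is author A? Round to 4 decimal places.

author B: 0.45 × (1−0.45) × (1−0.3) × (1−0.45) × (1−0.5) = 0.04764375
author D: 0.2 × (1−0.55) × (1−0.4) × (1−0.35) × (1−0.9) = 0.00351
author A: 0.35 × (1−0.65) × (1−0.8) × (1−0.1) × (1−0.75) = 0.0055125
P(author A | x) = 0.0055125 / 0.05666625 ≈ 0.0973

0.0973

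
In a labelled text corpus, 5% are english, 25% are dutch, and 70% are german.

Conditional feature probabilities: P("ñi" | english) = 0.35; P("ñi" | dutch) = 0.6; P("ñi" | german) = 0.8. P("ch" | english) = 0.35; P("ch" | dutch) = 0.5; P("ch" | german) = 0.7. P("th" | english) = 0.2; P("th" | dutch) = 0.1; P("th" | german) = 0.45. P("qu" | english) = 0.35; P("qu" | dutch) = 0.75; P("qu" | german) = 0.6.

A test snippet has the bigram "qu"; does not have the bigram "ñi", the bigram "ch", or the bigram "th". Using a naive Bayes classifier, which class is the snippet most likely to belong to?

dutch

english: 0.05 × (1−0.35) × (1−0.35) × (1−0.2) × 0.35 = 0.005915
dutch: 0.25 × (1−0.6) × (1−0.5) × (1−0.1) × 0.75 = 0.03375
german: 0.7 × (1−0.8) × (1−0.7) × (1−0.45) × 0.6 = 0.01386
Highest score → dutch.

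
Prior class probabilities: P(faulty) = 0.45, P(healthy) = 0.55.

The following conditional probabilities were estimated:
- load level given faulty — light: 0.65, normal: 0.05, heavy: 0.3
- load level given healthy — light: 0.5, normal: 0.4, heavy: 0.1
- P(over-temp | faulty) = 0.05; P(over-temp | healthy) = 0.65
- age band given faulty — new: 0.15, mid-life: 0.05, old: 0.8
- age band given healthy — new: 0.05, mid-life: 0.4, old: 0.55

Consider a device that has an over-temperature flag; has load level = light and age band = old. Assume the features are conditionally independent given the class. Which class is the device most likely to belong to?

faulty: 0.45 × 0.65 × 0.05 × 0.8 = 0.0117
healthy: 0.55 × 0.5 × 0.65 × 0.55 = 0.0983125
Highest score → healthy.

healthy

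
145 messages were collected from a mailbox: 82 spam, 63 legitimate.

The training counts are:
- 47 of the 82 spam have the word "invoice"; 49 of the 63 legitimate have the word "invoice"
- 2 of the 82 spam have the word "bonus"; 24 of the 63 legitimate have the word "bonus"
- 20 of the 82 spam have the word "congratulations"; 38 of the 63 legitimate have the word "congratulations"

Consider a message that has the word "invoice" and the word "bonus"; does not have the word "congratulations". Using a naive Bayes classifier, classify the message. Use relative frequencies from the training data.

spam: (82/145) × (47/82) × (2/82) × (62/82) ≈ 0.00597756
legitimate: (63/145) × (49/63) × (24/63) × (25/63) ≈ 0.0510856
Highest score → legitimate.

legitimate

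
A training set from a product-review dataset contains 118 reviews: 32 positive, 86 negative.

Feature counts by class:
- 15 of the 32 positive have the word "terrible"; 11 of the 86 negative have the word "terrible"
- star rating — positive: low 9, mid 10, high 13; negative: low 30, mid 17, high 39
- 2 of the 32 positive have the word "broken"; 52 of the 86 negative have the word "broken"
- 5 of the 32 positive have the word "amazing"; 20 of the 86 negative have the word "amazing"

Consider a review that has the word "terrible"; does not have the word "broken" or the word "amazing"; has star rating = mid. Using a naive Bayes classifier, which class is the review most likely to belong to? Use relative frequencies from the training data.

positive: (32/118) × (15/32) × (10/32) × (30/32) × (27/32) ≈ 0.0314228
negative: (86/118) × (11/86) × (17/86) × (34/86) × (66/86) ≈ 0.00559097
Highest score → positive.

positive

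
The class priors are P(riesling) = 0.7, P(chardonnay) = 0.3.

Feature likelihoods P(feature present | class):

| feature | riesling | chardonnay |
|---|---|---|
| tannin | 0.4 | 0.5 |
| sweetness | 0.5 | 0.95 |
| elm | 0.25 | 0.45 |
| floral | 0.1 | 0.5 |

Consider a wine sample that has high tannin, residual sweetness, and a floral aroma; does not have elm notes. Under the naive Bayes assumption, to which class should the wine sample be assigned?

riesling: 0.7 × 0.4 × 0.5 × (1−0.25) × 0.1 = 0.0105
chardonnay: 0.3 × 0.5 × 0.95 × (1−0.45) × 0.5 = 0.0391875
Highest score → chardonnay.

chardonnay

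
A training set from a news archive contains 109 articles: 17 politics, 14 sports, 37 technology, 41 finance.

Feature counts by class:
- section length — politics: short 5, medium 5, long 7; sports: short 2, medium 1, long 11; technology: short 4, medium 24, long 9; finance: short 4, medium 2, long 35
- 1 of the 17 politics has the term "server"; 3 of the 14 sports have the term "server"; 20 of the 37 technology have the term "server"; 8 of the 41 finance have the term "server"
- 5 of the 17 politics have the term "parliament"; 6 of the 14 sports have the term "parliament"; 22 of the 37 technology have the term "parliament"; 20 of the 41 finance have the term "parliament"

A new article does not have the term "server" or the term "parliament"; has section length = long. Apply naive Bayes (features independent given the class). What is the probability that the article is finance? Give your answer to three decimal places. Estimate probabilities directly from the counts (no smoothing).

politics: (17/109) × (7/17) × (16/17) × (12/17) ≈ 0.0426653
sports: (14/109) × (11/14) × (11/14) × (8/14) ≈ 0.0453099
technology: (37/109) × (9/37) × (17/37) × (15/37) ≈ 0.0153799
finance: (41/109) × (35/41) × (33/41) × (21/41) ≈ 0.132375
P(finance | x) = 0.132375 / 0.2357301 ≈ 0.562

0.562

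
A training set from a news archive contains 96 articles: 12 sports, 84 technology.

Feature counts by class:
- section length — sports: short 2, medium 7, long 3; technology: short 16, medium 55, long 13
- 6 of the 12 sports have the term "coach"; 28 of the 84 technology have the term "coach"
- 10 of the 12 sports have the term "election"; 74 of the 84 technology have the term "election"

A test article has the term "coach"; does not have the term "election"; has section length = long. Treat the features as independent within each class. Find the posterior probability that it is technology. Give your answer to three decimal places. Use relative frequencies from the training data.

0.674

sports: (12/96) × (3/12) × (6/12) × (2/12) ≈ 0.00260417
technology: (84/96) × (13/84) × (28/84) × (10/84) ≈ 0.00537368
P(technology | x) = 0.00537368 / 0.00797785 ≈ 0.674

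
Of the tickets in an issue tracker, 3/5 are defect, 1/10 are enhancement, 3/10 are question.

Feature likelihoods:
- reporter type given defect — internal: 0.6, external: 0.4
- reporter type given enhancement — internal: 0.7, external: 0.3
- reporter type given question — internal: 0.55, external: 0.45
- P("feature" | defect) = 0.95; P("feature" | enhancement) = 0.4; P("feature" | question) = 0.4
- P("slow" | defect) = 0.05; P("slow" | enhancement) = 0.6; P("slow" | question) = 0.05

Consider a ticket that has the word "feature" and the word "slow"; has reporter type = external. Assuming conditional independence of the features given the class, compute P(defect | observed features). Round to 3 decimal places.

0.535

defect: 0.6 × 0.4 × 0.95 × 0.05 = 0.0114
enhancement: 0.1 × 0.3 × 0.4 × 0.6 = 0.0072
question: 0.3 × 0.45 × 0.4 × 0.05 = 0.0027
P(defect | x) = 0.0114 / 0.0213 ≈ 0.535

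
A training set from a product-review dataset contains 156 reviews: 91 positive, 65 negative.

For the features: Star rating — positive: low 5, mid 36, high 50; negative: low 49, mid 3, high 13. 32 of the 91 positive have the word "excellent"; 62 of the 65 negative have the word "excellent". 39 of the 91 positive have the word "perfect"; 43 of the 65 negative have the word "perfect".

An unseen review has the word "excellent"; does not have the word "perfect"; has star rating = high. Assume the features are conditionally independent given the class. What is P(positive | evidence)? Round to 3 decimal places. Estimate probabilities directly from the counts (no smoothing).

0.705

positive: (91/156) × (50/91) × (32/91) × (52/91) ≈ 0.0644045
negative: (65/156) × (13/65) × (62/65) × (22/65) ≈ 0.0269034
P(positive | x) = 0.0644045 / 0.0913079 ≈ 0.705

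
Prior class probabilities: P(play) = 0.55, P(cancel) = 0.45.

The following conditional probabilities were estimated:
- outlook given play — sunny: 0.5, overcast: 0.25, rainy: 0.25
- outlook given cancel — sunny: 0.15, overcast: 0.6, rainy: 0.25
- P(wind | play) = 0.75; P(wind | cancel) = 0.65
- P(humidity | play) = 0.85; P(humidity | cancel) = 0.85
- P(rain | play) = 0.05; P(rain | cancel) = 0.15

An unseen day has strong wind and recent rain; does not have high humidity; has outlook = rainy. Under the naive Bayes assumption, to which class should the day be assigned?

play: 0.55 × 0.25 × 0.75 × (1−0.85) × 0.05 = 0.0007734375
cancel: 0.45 × 0.25 × 0.65 × (1−0.85) × 0.15 = 0.0016453125
Highest score → cancel.

cancel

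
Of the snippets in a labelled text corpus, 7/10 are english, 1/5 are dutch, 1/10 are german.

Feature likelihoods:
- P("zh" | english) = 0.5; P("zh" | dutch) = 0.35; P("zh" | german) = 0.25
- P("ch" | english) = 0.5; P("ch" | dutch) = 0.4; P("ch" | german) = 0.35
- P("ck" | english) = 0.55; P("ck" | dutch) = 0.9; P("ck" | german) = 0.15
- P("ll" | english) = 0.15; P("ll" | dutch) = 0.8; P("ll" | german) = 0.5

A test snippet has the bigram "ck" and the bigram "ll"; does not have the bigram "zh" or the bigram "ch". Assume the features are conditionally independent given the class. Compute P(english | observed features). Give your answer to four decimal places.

0.1944

english: 0.7 × (1−0.5) × (1−0.5) × 0.55 × 0.15 = 0.0144375
dutch: 0.2 × (1−0.35) × (1−0.4) × 0.9 × 0.8 = 0.05616
german: 0.1 × (1−0.25) × (1−0.35) × 0.15 × 0.5 = 0.00365625
P(english | x) = 0.0144375 / 0.07425375 ≈ 0.1944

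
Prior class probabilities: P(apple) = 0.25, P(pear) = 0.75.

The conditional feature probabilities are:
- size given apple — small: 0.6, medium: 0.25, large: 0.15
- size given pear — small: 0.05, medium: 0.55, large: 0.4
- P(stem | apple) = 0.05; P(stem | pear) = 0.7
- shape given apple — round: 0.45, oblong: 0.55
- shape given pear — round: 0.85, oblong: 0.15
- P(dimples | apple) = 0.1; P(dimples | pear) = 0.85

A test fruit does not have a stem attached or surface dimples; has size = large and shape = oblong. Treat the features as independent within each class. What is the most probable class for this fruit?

apple: 0.25 × 0.15 × (1−0.05) × 0.55 × (1−0.1) = 0.017634375
pear: 0.75 × 0.4 × (1−0.7) × 0.15 × (1−0.85) = 0.002025
Highest score → apple.

apple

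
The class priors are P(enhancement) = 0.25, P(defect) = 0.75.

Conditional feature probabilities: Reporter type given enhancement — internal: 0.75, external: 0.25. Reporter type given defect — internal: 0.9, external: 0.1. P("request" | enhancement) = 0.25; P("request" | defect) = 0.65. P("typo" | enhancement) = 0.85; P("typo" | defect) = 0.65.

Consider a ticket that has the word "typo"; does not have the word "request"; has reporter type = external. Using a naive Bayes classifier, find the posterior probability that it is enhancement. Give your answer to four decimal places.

enhancement: 0.25 × 0.25 × (1−0.25) × 0.85 = 0.03984375
defect: 0.75 × 0.1 × (1−0.65) × 0.65 = 0.0170625
P(enhancement | x) = 0.03984375 / 0.05690625 ≈ 0.7002

0.7002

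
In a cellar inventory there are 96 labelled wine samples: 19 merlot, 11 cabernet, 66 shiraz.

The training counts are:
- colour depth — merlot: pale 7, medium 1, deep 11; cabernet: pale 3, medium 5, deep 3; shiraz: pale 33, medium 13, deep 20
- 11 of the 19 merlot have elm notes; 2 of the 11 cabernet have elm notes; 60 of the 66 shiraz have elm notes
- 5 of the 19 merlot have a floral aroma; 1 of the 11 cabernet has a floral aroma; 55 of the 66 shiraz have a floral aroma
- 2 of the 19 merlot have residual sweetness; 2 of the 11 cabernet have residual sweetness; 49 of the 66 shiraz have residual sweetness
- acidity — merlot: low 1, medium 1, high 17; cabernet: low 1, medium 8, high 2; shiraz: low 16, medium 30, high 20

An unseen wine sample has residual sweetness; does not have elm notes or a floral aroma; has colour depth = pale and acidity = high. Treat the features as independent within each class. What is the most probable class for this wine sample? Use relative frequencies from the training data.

merlot

merlot: (19/96) × (7/19) × (8/19) × (14/19) × (2/19) × (17/19) ≈ 0.00213064
cabernet: (11/96) × (3/11) × (9/11) × (10/11) × (2/11) × (2/11) ≈ 0.00076839
shiraz: (66/96) × (33/66) × (6/66) × (11/66) × (49/66) × (20/66) ≈ 0.00117176
Highest score → merlot.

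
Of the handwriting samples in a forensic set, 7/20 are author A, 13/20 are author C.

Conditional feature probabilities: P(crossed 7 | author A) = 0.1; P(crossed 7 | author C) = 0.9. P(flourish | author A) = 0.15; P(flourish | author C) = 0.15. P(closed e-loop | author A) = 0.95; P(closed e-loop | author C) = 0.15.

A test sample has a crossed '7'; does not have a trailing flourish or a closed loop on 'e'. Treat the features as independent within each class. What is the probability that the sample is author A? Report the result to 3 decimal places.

0.004

author A: 0.35 × 0.1 × (1−0.15) × (1−0.95) = 0.0014875
author C: 0.65 × 0.9 × (1−0.15) × (1−0.15) = 0.4226625
P(author A | x) = 0.0014875 / 0.42415 ≈ 0.004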